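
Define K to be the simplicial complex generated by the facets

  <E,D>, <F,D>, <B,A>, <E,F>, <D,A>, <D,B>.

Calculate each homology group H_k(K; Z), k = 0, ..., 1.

H_0 ≅ Z,  H_1 ≅ Z^2.

Fix the vertex order A < B < D < E < F and write every simplex with vertices in increasing order. Then dim K = 1 and the simplices of K are:

  0-simplices (5): A, B, D, E, F
  1-simplices (6): AB, AD, BD, DE, DF, EF

Hence C_0 ≅ Z^5, C_1 ≅ Z^6.

The boundary map ∂_1: C_1 → C_0 sends each edge [p,q] (with p < q) to q − p. For instance
  ∂BD = D − B.
The 5×6 boundary matrix has rank 4 and Smith normal form diag(1,1,1,1).

Computing H_k = (kernel of ∂_k) / (image of ∂_{k+1}):

  H_0: rank C_0 − rank ∂_1 = 5 − 4 = 1, and the invariant factors of ∂_1 are all 1, so H_0 ≅ Z.
  H_1: rank ker ∂_1 − rank ∂_2 = (6 − 4) − 0 = 2, and there is no ∂_2, so H_1 ≅ Z^2.

(K is a triangulation of a wedge of 2 circles.)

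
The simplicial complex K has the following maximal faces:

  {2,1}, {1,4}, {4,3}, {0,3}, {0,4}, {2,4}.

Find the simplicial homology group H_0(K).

H_0 = Z.

Order the vertices as 0 < 1 < 2 < 3 < 4. Listing each simplex with vertices in this order, K has dimension 1 with simplices:

  0-simplices (5): [0], [1], [2], [3], [4]
  1-simplices (6): [0,3], [0,4], [1,2], [1,4], [2,4], [3,4]

so the chain groups are C_0 ≅ Z^5, C_1 ≅ Z^6.

Boundary ∂_1: C_1 → C_0 sends each edge [p,q] (with p < q) to q − p. For instance
  ∂[0,4] = [4] − [0].
The resulting 5×6 matrix has rank 4, and its Smith normal form has invariant factors (1,1,1,1).

Reading off H_k = ker ∂_k / im ∂_{k+1}:

  H_0: rank C_0 − rank ∂_1 = 5 − 4 = 1, and the invariant factors of ∂_1 are all 1, so H_0 ≅ Z.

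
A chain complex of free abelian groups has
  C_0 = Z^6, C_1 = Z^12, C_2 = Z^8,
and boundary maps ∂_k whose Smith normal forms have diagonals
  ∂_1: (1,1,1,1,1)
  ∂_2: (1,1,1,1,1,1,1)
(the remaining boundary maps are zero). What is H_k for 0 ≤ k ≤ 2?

H_0 = Z,  H_1 = 0,  H_2 = Z.

H_0: b_0 = 6 − 0 − 5 = 1; torsion from ∂_1 factors > 1: none. So H_0 = Z.
H_1: b_1 = 12 − 5 − 7 = 0; torsion from ∂_2 factors > 1: none. So H_1 = 0.
H_2: b_2 = 8 − 7 − 0 = 1; torsion from ∂_3 factors > 1: none. So H_2 = Z.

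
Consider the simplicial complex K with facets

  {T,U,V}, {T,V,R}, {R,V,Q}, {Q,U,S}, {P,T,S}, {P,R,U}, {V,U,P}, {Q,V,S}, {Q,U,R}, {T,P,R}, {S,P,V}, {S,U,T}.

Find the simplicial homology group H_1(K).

We work with the vertex ordering P < Q < R < S < T < U < V. The simplices of K, each written with vertices in increasing order, are:

  0-simplices (7): P, Q, R, S, T, U, V
  1-simplices (18): PR, PS, PT, PU, PV, QR, QS, QU, QV, RT, RU, RV, ST, SU, SV, TU, TV, UV
  2-simplices (12): PRT, PRU, PST, PSV, PUV, QRU, QRV, QSU, QSV, RTV, STU, TUV

so the chain groups are C_0 ≅ Z^7, C_1 ≅ Z^18, C_2 ≅ Z^12.

∂_1: C_1 → C_0 maps an edge to its endpoints' difference, ∂[p,q] = q − p.
The 7×18 boundary matrix has rank 6 and Smith normal form diag(1,1,1,1,1,1).

Boundary ∂_2: C_2 → C_1 acts by ∂[p,q,r] = [q,r] − [p,r] + [p,q]. For instance
  ∂RTV = TV − RV + RT,
  ∂QRV = RV − QV + QR.
The 18×12 boundary matrix has rank 12 and Smith normal form diag(1,1,1,1,1,1,1,1,1,1,1,2).

Now H_k = ker ∂_k / im ∂_{k+1}, so:

  H_1: rank ker ∂_1 − rank ∂_2 = (18 − 6) − 12 = 0, and ∂_2 has invariant factor 2 > 1, so H_1 = Z/2.

H_1 = Z/2.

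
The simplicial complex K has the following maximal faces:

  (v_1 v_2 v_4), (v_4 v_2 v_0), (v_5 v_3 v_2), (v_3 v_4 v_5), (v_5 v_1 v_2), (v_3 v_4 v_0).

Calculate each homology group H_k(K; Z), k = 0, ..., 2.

Take the total order v_0 < v_1 < v_2 < v_3 < v_4 < v_5 on the vertex set. Then K (dimension 2) consists of the simplices:

  0-simplices (6): [v_0], [v_1], [v_2], [v_3], [v_4], [v_5]
  1-simplices (12): [v_0,v_2], [v_0,v_3], [v_0,v_4], [v_1,v_2], [v_1,v_4], [v_1,v_5], [v_2,v_3], [v_2,v_4], [v_2,v_5], [v_3,v_4], [v_3,v_5], [v_4,v_5]
  2-simplices (6): [v_0,v_2,v_4], [v_0,v_3,v_4], [v_1,v_2,v_4], [v_1,v_2,v_5], [v_2,v_3,v_5], [v_3,v_4,v_5]

giving chain groups C_0 ≅ Z^6, C_1 ≅ Z^12, C_2 ≅ Z^6.

The boundary map ∂_1: C_1 → C_0 maps an edge to its endpoints' difference, ∂[p,q] = q − p. For instance
  ∂[v_1,v_4] = [v_4] − [v_1].
This gives a 6×12 integer matrix of rank 5; reducing to Smith normal form yields diagonal entries (1,1,1,1,1).

∂_2: C_2 → C_1 acts by ∂[p,q,r] = [q,r] − [p,r] + [p,q]. For instance
  ∂[v_0,v_2,v_4] = [v_2,v_4] − [v_0,v_4] + [v_0,v_2],
  ∂[v_1,v_2,v_4] = [v_2,v_4] − [v_1,v_4] + [v_1,v_2].
As a 12×6 matrix over Z this has rank 6, with invariant factors (1,1,1,1,1,1).

From H_k ≅ ker(∂_k) / im(∂_{k+1}) we obtain:

  H_0: rank C_0 − rank ∂_1 = 6 − 5 = 1, and the invariant factors of ∂_1 are all 1, so H_0 ≅ Z.
  H_1: rank ker ∂_1 − rank ∂_2 = (12 − 5) − 6 = 1, and the invariant factors of ∂_2 are all 1, so H_1 ≅ Z.
  H_2: rank ker ∂_2 − rank ∂_3 = (6 − 6) − 0 = 0, and there is no ∂_3, so H_2 ≅ 0.

As a check, the Euler characteristic is 6 − 12 + 6 = 0, which agrees with 1 − 1 + 0 = 0.
(K is a triangulation of the cylinder S^1 x I.)

H_0 = Z,  H_1 = Z,  H_2 = 0.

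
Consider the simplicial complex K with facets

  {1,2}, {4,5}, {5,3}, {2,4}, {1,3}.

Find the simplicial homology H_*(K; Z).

Fix the vertex order 1 < 2 < 3 < 4 < 5 and write every simplex with vertices in increasing order. Then dim K = 1 and the simplices of K are:

  0-simplices (5): [1], [2], [3], [4], [5]
  1-simplices (5): [1,2], [1,3], [2,4], [3,5], [4,5]

so the chain groups are C_0 ≅ Z^5, C_1 ≅ Z^5.

∂_1: C_1 → C_0 maps an edge to its endpoints' difference, ∂[p,q] = q − p. For instance
  ∂[2,4] = [4] − [2].
This gives a 5×5 integer matrix of rank 4; reducing to Smith normal form yields diagonal entries (1,1,1,1).

Reading off H_k = ker ∂_k / im ∂_{k+1}:

  H_0: rank C_0 − rank ∂_1 = 5 − 4 = 1, and the invariant factors of ∂_1 are all 1, so H_0 = Z.
  H_1: rank ker ∂_1 − rank ∂_2 = (5 − 4) − 0 = 1, and there is no ∂_2, so H_1 = Z.

(K is a triangulation of the circle S^1.)

H_0 = Z,  H_1 = Z.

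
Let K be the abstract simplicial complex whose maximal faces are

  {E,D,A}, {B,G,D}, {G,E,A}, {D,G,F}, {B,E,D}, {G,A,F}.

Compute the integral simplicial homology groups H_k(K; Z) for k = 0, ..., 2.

Order the vertices as A < B < D < E < F < G. Listing each simplex with vertices in this order, K has dimension 2 with simplices:

  0-simplices (6): A, B, D, E, F, G
  1-simplices (12): AD, AE, AF, AG, BD, BE, BG, DE, DF, DG, EG, FG
  2-simplices (6): ADE, AEG, AFG, BDE, BDG, DFG

Hence C_0 ≅ Z^6, C_1 ≅ Z^12, C_2 ≅ Z^6.

Boundary ∂_1: C_1 → C_0 maps an edge to its endpoints' difference, ∂[p,q] = q − p. For instance
  ∂AD = D − A.
The resulting 6×12 matrix has rank 5, and its Smith normal form has invariant factors (1,1,1,1,1).

Boundary ∂_2: C_2 → C_1 acts by ∂[p,q,r] = [q,r] − [p,r] + [p,q]. For instance
  ∂BDE = DE − BE + BD,
  ∂BDG = DG − BG + BD.
The resulting 12×6 matrix has rank 6, and its Smith normal form has invariant factors (1,1,1,1,1,1).

From H_k ≅ ker(∂_k) / im(∂_{k+1}) we obtain:

  H_0: rank C_0 − rank ∂_1 = 6 − 5 = 1, and the invariant factors of ∂_1 are all 1, so H_0 ≅ Z.
  H_1: rank ker ∂_1 − rank ∂_2 = (12 − 5) − 6 = 1, and the invariant factors of ∂_2 are all 1, so H_1 ≅ Z.
  H_2: rank ker ∂_2 − rank ∂_3 = (6 − 6) − 0 = 0, and there is no ∂_3, so H_2 ≅ 0.

H_0 ≅ Z,  H_1 ≅ Z,  H_2 = 0.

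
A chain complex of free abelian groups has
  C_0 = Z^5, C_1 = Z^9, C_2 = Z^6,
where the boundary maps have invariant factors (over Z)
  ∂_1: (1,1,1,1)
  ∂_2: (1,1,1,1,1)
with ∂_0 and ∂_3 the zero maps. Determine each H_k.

H_0: b_0 = 5 − 0 − 4 = 1; torsion from ∂_1 factors > 1: none. So H_0 ≅ Z.
H_1: b_1 = 9 − 4 − 5 = 0; torsion from ∂_2 factors > 1: none. So H_1 ≅ 0.
H_2: b_2 = 6 − 5 − 0 = 1; torsion from ∂_3 factors > 1: none. So H_2 ≅ Z.

H_0 ≅ Z,  H_1 = 0,  H_2 ≅ Z.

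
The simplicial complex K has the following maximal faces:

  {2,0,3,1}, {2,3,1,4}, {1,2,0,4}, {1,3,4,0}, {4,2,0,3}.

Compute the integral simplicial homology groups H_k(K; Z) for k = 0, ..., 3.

Fix the vertex order 0 < 1 < 2 < 3 < 4 and write every simplex with vertices in increasing order. Then dim K = 3 and the simplices of K are:

  0-simplices (5): [0], [1], [2], [3], [4]
  1-simplices (10): [0,1], [0,2], [0,3], [0,4], [1,2], [1,3], [1,4], [2,3], [2,4], [3,4]
  2-simplices (10): [0,1,2], [0,1,3], [0,1,4], [0,2,3], [0,2,4], [0,3,4], [1,2,3], [1,2,4], [1,3,4], [2,3,4]
  3-simplices (5): [0,1,2,3], [0,1,2,4], [0,1,3,4], [0,2,3,4], [1,2,3,4]

giving chain groups C_0 ≅ Z^5, C_1 ≅ Z^10, C_2 ≅ Z^10, C_3 ≅ Z^5.

Boundary ∂_1: C_1 → C_0 maps an edge to its endpoints' difference, ∂[p,q] = q − p. For instance
  ∂[0,4] = [4] − [0].
The resulting 5×10 matrix has rank 4, and its Smith normal form has invariant factors (1,1,1,1).

The boundary map ∂_2: C_2 → C_1 acts by ∂[p,q,r] = [q,r] − [p,r] + [p,q]. For instance
  ∂[0,2,3] = [2,3] − [0,3] + [0,2],
  ∂[0,1,3] = [1,3] − [0,3] + [0,1].
This gives a 10×10 integer matrix of rank 6; reducing to Smith normal form yields diagonal entries (1,1,1,1,1,1).

Boundary ∂_3: C_3 → C_2 sends each 3-simplex σ to the alternating sum Σ_i (−1)^i (σ with its i-th vertex removed). For instance
  ∂[0,1,2,3] = [1,2,3] − [0,2,3] + [0,1,3] − [0,1,2],
  ∂[1,2,3,4] = [2,3,4] − [1,3,4] + [1,2,4] − [1,2,3].
As a 10×5 matrix over Z this has rank 4, with invariant factors (1,1,1,1).

Now H_k = ker ∂_k / im ∂_{k+1}, so:

  H_0: rank C_0 − rank ∂_1 = 5 − 4 = 1, and the invariant factors of ∂_1 are all 1, so H_0 ≅ Z.
  H_1: rank ker ∂_1 − rank ∂_2 = (10 − 4) − 6 = 0, and the invariant factors of ∂_2 are all 1, so H_1 ≅ 0.
  H_2: rank ker ∂_2 − rank ∂_3 = (10 − 6) − 4 = 0, and the invariant factors of ∂_3 are all 1, so H_2 ≅ 0.
  H_3: rank ker ∂_3 − rank ∂_4 = (5 − 4) − 0 = 1, and there is no ∂_4, so H_3 ≅ Z.

H_0 ≅ Z,  H_1 = 0,  H_2 = 0,  H_3 ≅ Z.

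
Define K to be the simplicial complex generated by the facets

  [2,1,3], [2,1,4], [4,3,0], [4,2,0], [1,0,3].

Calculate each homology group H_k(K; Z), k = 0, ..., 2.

Order the vertices as 0 < 1 < 2 < 3 < 4. Listing each simplex with vertices in this order, K has dimension 2 with simplices:

  0-simplices (5): [0], [1], [2], [3], [4]
  1-simplices (10): [0,1], [0,2], [0,3], [0,4], [1,2], [1,3], [1,4], [2,3], [2,4], [3,4]
  2-simplices (5): [0,1,3], [0,2,4], [0,3,4], [1,2,3], [1,2,4]

so the chain groups are C_0 ≅ Z^5, C_1 ≅ Z^10, C_2 ≅ Z^5.

∂_1: C_1 → C_0 is given by ∂[p,q] = [q] − [p]. For instance
  ∂[1,2] = [2] − [1].
The resulting 5×10 matrix has rank 4, and its Smith normal form has invariant factors (1,1,1,1).

The boundary map ∂_2: C_2 → C_1 sends each 2-simplex [p,q,r] to [q,r] − [p,r] + [p,q]. For instance
  ∂[0,2,4] = [2,4] − [0,4] + [0,2],
  ∂[1,2,3] = [2,3] − [1,3] + [1,2].
As a 10×5 matrix over Z this has rank 5, with invariant factors (1,1,1,1,1).

Now H_k = ker ∂_k / im ∂_{k+1}, so:

  H_0: rank C_0 − rank ∂_1 = 5 − 4 = 1, and the invariant factors of ∂_1 are all 1, so H_0 ≅ Z.
  H_1: rank ker ∂_1 − rank ∂_2 = (10 − 4) − 5 = 1, and the invariant factors of ∂_2 are all 1, so H_1 ≅ Z.
  H_2: rank ker ∂_2 − rank ∂_3 = (5 − 5) − 0 = 0, and there is no ∂_3, so H_2 ≅ 0.

H_0 = Z,  H_1 = Z,  H_2 = 0.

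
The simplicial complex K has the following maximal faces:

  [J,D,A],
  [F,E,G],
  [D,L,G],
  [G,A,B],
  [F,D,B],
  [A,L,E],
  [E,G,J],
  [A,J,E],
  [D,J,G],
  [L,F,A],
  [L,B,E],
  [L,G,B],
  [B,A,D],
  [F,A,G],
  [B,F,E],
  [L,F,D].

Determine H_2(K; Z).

H_2 = Z.

Take the total order A < B < D < E < F < G < J < L on the vertex set. Then K (dimension 2) consists of the simplices:

  0-simplices (8): A, B, D, E, F, G, J, L
  1-simplices (24): AB, AD, AE, AF, AG, AJ, AL, BD, BE, BF, BG, BL, DF, DG, DJ, DL, EF, EG, EJ, EL, FG, FL, GJ, GL
  2-simplices (16): ABD, ABG, ADJ, AEJ, AEL, AFG, AFL, BDF, BEF, BEL, BGL, DFL, DGJ, DGL, EFG, EGJ

so the chain groups are C_0 ≅ Z^8, C_1 ≅ Z^24, C_2 ≅ Z^16.

The boundary map ∂_1: C_1 → C_0 maps an edge to its endpoints' difference, ∂[p,q] = q − p. For instance
  ∂GJ = J − G.
This gives a 8×24 integer matrix of rank 7; reducing to Smith normal form yields diagonal entries (1,1,1,1,1,1,1).

The boundary map ∂_2: C_2 → C_1 maps a triangle to the signed sum of its edges. For instance
  ∂BEF = EF − BF + BE,
  ∂EFG = FG − EG + EF.
As a 24×16 matrix over Z this has rank 15, with invariant factors (1,1,1,1,1,1,1,1,1,1,1,1,1,1,1).

From H_k ≅ ker(∂_k) / im(∂_{k+1}) we obtain:

  H_2: rank ker ∂_2 − rank ∂_3 = (16 − 15) − 0 = 1, and there is no ∂_3, so H_2 = Z.

(K is a triangulation of the torus T^2.)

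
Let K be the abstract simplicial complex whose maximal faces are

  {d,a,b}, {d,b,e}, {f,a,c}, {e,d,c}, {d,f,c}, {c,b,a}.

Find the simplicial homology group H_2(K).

Fix the vertex order a < b < c < d < e < f and write every simplex with vertices in increasing order. Then dim K = 2 and the simplices of K are:

  0-simplices (6): a, b, c, d, e, f
  1-simplices (12): ab, ac, ad, af, bc, bd, be, cd, ce, cf, de, df
  2-simplices (6): abc, abd, acf, bde, cde, cdf

giving chain groups C_0 ≅ Z^6, C_1 ≅ Z^12, C_2 ≅ Z^6.

The boundary map ∂_1: C_1 → C_0 maps an edge to its endpoints' difference, ∂[p,q] = q − p. For instance
  ∂ac = c − a.
This gives a 6×12 integer matrix of rank 5; reducing to Smith normal form yields diagonal entries (1,1,1,1,1).

The boundary map ∂_2: C_2 → C_1 acts by ∂[p,q,r] = [q,r] − [p,r] + [p,q]. For instance
  ∂acf = cf − af + ac,
  ∂abc = bc − ac + ab.
This gives a 12×6 integer matrix of rank 6; reducing to Smith normal form yields diagonal entries (1,1,1,1,1,1).

Now H_k = ker ∂_k / im ∂_{k+1}, so:

  H_2: rank ker ∂_2 − rank ∂_3 = (6 − 6) − 0 = 0, and there is no ∂_3, so H_2 = 0.

(K is a triangulation of the cylinder S^1 x I.)

H_2 ≅ 0.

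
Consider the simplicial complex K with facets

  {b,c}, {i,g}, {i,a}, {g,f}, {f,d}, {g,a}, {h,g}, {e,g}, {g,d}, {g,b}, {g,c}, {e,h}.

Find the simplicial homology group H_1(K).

Fix the vertex order a < b < c < d < e < f < g < h < i and write every simplex with vertices in increasing order. Then dim K = 1 and the simplices of K are:

  0-simplices (9): a, b, c, d, e, f, g, h, i
  1-simplices (12): ag, ai, bc, bg, cg, df, dg, eg, eh, fg, gh, gi

so the chain groups are C_0 ≅ Z^9, C_1 ≅ Z^12.

The boundary map ∂_1: C_1 → C_0 sends each edge [p,q] (with p < q) to q − p. For instance
  ∂df = f − d.
This gives a 9×12 integer matrix of rank 8; reducing to Smith normal form yields diagonal entries (1,1,1,1,1,1,1,1).

Now H_k = ker ∂_k / im ∂_{k+1}, so:

  H_1: rank ker ∂_1 − rank ∂_2 = (12 − 8) − 0 = 4, and there is no ∂_2, so H_1 ≅ Z^4.

H_1 ≅ Z^4.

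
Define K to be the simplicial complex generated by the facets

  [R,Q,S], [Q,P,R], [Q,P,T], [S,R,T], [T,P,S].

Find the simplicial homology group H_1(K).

H_1 = Z.

Take the total order P < Q < R < S < T on the vertex set. Then K (dimension 2) consists of the simplices:

  0-simplices (5): P, Q, R, S, T
  1-simplices (10): PQ, PR, PS, PT, QR, QS, QT, RS, RT, ST
  2-simplices (5): PQR, PQT, PST, QRS, RST

giving chain groups C_0 ≅ Z^5, C_1 ≅ Z^10, C_2 ≅ Z^5.

The boundary map ∂_1: C_1 → C_0 sends each edge [p,q] (with p < q) to q − p. For instance
  ∂PT = T − P.
The 5×10 boundary matrix has rank 4 and Smith normal form diag(1,1,1,1).

Boundary ∂_2: C_2 → C_1 maps a triangle to the signed sum of its edges. For instance
  ∂PQR = QR − PR + PQ,
  ∂PQT = QT − PT + PQ.
As a 10×5 matrix over Z this has rank 5, with invariant factors (1,1,1,1,1).

Computing H_k = (kernel of ∂_k) / (image of ∂_{k+1}):

  H_1: rank ker ∂_1 − rank ∂_2 = (10 − 4) − 5 = 1, and the invariant factors of ∂_2 are all 1, so H_1 = Z.

(K is a triangulation of the Möbius band.)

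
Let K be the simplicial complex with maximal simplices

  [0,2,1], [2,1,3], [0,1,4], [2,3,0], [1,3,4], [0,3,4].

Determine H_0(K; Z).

H_0 ≅ Z.

We work with the vertex ordering 0 < 1 < 2 < 3 < 4. The simplices of K, each written with vertices in increasing order, are:

  0-simplices (5): [0], [1], [2], [3], [4]
  1-simplices (9): [0,1], [0,2], [0,3], [0,4], [1,2], [1,3], [1,4], [2,3], [3,4]
  2-simplices (6): [0,1,2], [0,1,4], [0,2,3], [0,3,4], [1,2,3], [1,3,4]

giving chain groups C_0 ≅ Z^5, C_1 ≅ Z^9, C_2 ≅ Z^6.

The boundary map ∂_1: C_1 → C_0 sends each edge [p,q] (with p < q) to q − p.
The 5×9 boundary matrix has rank 4 and Smith normal form diag(1,1,1,1).

∂_2: C_2 → C_1 acts by ∂[p,q,r] = [q,r] − [p,r] + [p,q]. For instance
  ∂[0,3,4] = [3,4] − [0,4] + [0,3],
  ∂[1,3,4] = [3,4] − [1,4] + [1,3].
The 9×6 boundary matrix has rank 5 and Smith normal form diag(1,1,1,1,1).

From H_k ≅ ker(∂_k) / im(∂_{k+1}) we obtain:

  H_0: rank C_0 − rank ∂_1 = 5 − 4 = 1, and the invariant factors of ∂_1 are all 1, so H_0 ≅ Z.

(K is a triangulation of the 2-sphere S^2.)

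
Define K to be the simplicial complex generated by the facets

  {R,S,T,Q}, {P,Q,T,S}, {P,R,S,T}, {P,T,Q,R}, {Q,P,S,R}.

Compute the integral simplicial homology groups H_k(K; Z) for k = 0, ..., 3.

Order the vertices as P < Q < R < S < T. Listing each simplex with vertices in this order, K has dimension 3 with simplices:

  0-simplices (5): P, Q, R, S, T
  1-simplices (10): PQ, PR, PS, PT, QR, QS, QT, RS, RT, ST
  2-simplices (10): PQR, PQS, PQT, PRS, PRT, PST, QRS, QRT, QST, RST
  3-simplices (5): PQRS, PQRT, PQST, PRST, QRST

giving chain groups C_0 ≅ Z^5, C_1 ≅ Z^10, C_2 ≅ Z^10, C_3 ≅ Z^5.

The boundary map ∂_1: C_1 → C_0 is given by ∂[p,q] = [q] − [p]. For instance
  ∂PS = S − P.
The resulting 5×10 matrix has rank 4, and its Smith normal form has invariant factors (1,1,1,1).

The boundary map ∂_2: C_2 → C_1 sends each 2-simplex [p,q,r] to [q,r] − [p,r] + [p,q]. For instance
  ∂QST = ST − QT + QS,
  ∂PST = ST − PT + PS.
The resulting 10×10 matrix has rank 6, and its Smith normal form has invariant factors (1,1,1,1,1,1).

The boundary map ∂_3: C_3 → C_2 sends each 3-simplex σ to the alternating sum Σ_i (−1)^i (σ with its i-th vertex removed). For instance
  ∂PQRS = QRS − PRS + PQS − PQR,
  ∂QRST = RST − QST + QRT − QRS.
As a 10×5 matrix over Z this has rank 4, with invariant factors (1,1,1,1).

Now H_k = ker ∂_k / im ∂_{k+1}, so:

  H_0: rank C_0 − rank ∂_1 = 5 − 4 = 1, and the invariant factors of ∂_1 are all 1, so H_0 = Z.
  H_1: rank ker ∂_1 − rank ∂_2 = (10 − 4) − 6 = 0, and the invariant factors of ∂_2 are all 1, so H_1 = 0.
  H_2: rank ker ∂_2 − rank ∂_3 = (10 − 6) − 4 = 0, and the invariant factors of ∂_3 are all 1, so H_2 = 0.
  H_3: rank ker ∂_3 − rank ∂_4 = (5 − 4) − 0 = 1, and there is no ∂_4, so H_3 = Z.

H_0 = Z,  H_1 = 0,  H_2 = 0,  H_3 = Z.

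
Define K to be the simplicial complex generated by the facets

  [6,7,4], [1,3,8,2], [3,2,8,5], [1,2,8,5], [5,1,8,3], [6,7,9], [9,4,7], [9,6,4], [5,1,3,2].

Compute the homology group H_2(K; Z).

H_2 ≅ Z.

Fix the vertex order 1 < 2 < 3 < 4 < 5 < 6 < 7 < 8 < 9 and write every simplex with vertices in increasing order. Then dim K = 3 and the simplices of K are:

  0-simplices (9): [1], [2], [3], [4], [5], [6], [7], [8], [9]
  1-simplices (16): [1,2], [1,3], [1,5], [1,8], [2,3], [2,5], [2,8], [3,5], [3,8], [4,6], [4,7], [4,9], [5,8], [6,7], [6,9], [7,9]
  2-simplices (14): [1,2,3], [1,2,5], [1,2,8], [1,3,5], [1,3,8], [1,5,8], [2,3,5], [2,3,8], [2,5,8], [3,5,8], [4,6,7], [4,6,9], [4,7,9], [6,7,9]
  3-simplices (5): [1,2,3,5], [1,2,3,8], [1,2,5,8], [1,3,5,8], [2,3,5,8]

so the chain groups are C_0 ≅ Z^9, C_1 ≅ Z^16, C_2 ≅ Z^14, C_3 ≅ Z^5.

The boundary map ∂_1: C_1 → C_0 sends each edge [p,q] (with p < q) to q − p. For instance
  ∂[5,8] = [8] − [5].
The 9×16 boundary matrix has rank 7 and Smith normal form diag(1,1,1,1,1,1,1).

The boundary map ∂_2: C_2 → C_1 maps a triangle to the signed sum of its edges. For instance
  ∂[6,7,9] = [7,9] − [6,9] + [6,7],
  ∂[4,7,9] = [7,9] − [4,9] + [4,7].
The 16×14 boundary matrix has rank 9 and Smith normal form diag(1,1,1,1,1,1,1,1,1).

The boundary map ∂_3: C_3 → C_2 sends each 3-simplex σ to the alternating sum Σ_i (−1)^i (σ with its i-th vertex removed). For instance
  ∂[2,3,5,8] = [3,5,8] − [2,5,8] + [2,3,8] − [2,3,5],
  ∂[1,2,5,8] = [2,5,8] − [1,5,8] + [1,2,8] − [1,2,5].
As a 14×5 matrix over Z this has rank 4, with invariant factors (1,1,1,1).

Computing H_k = (kernel of ∂_k) / (image of ∂_{k+1}):

  H_2: rank ker ∂_2 − rank ∂_3 = (14 − 9) − 4 = 1, and the invariant factors of ∂_3 are all 1, so H_2 ≅ Z.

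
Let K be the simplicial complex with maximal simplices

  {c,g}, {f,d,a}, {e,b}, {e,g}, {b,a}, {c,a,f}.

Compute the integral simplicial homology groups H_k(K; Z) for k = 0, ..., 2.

We work with the vertex ordering a < b < c < d < e < f < g. The simplices of K, each written with vertices in increasing order, are:

  0-simplices (7): a, b, c, d, e, f, g
  1-simplices (9): ab, ac, ad, af, be, cf, cg, df, eg
  2-simplices (2): acf, adf

Hence C_0 ≅ Z^7, C_1 ≅ Z^9, C_2 ≅ Z^2.

The boundary map ∂_1: C_1 → C_0 is given by ∂[p,q] = [q] − [p]. For instance
  ∂cf = f − c.
The 7×9 boundary matrix has rank 6 and Smith normal form diag(1,1,1,1,1,1).

Boundary ∂_2: C_2 → C_1 maps a triangle to the signed sum of its edges. For instance
  ∂adf = df − af + ad,
  ∂acf = cf − af + ac.
This gives a 9×2 integer matrix of rank 2; reducing to Smith normal form yields diagonal entries (1,1).

Reading off H_k = ker ∂_k / im ∂_{k+1}:

  H_0: rank C_0 − rank ∂_1 = 7 − 6 = 1, and the invariant factors of ∂_1 are all 1, so H_0 ≅ Z.
  H_1: rank ker ∂_1 − rank ∂_2 = (9 − 6) − 2 = 1, and the invariant factors of ∂_2 are all 1, so H_1 ≅ Z.
  H_2: rank ker ∂_2 − rank ∂_3 = (2 − 2) − 0 = 0, and there is no ∂_3, so H_2 ≅ 0.

H_0 = Z,  H_1 = Z,  H_2 = 0.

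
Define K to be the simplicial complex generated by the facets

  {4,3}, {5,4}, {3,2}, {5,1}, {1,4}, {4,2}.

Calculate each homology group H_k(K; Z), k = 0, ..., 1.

H_0 ≅ Z,  H_1 ≅ Z^2.

Order the vertices as 1 < 2 < 3 < 4 < 5. Listing each simplex with vertices in this order, K has dimension 1 with simplices:

  0-simplices (5): [1], [2], [3], [4], [5]
  1-simplices (6): [1,4], [1,5], [2,3], [2,4], [3,4], [4,5]

Hence C_0 ≅ Z^5, C_1 ≅ Z^6.

Boundary ∂_1: C_1 → C_0 sends each edge [p,q] (with p < q) to q − p.
This gives a 5×6 integer matrix of rank 4; reducing to Smith normal form yields diagonal entries (1,1,1,1).

Now H_k = ker ∂_k / im ∂_{k+1}, so:

  H_0: rank C_0 − rank ∂_1 = 5 − 4 = 1, and the invariant factors of ∂_1 are all 1, so H_0 ≅ Z.
  H_1: rank ker ∂_1 − rank ∂_2 = (6 − 4) − 0 = 2, and there is no ∂_2, so H_1 ≅ Z^2.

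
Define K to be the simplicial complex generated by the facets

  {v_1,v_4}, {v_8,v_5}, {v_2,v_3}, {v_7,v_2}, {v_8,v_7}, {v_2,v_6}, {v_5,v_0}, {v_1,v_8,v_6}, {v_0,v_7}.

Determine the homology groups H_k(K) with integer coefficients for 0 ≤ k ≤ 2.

Order the vertices as v_0 < v_1 < v_2 < v_3 < v_4 < v_5 < v_6 < v_7 < v_8. Listing each simplex with vertices in this order, K has dimension 2 with simplices:

  0-simplices (9): [v_0], [v_1], [v_2], [v_3], [v_4], [v_5], [v_6], [v_7], [v_8]
  1-simplices (11): [v_0,v_5], [v_0,v_7], [v_1,v_4], [v_1,v_6], [v_1,v_8], [v_2,v_3], [v_2,v_6], [v_2,v_7], [v_5,v_8], [v_6,v_8], [v_7,v_8]
  2-simplices (1): [v_1,v_6,v_8]

Hence C_0 ≅ Z^9, C_1 ≅ Z^11, C_2 ≅ Z^1.

∂_1: C_1 → C_0 maps an edge to its endpoints' difference, ∂[p,q] = q − p.
As a 9×11 matrix over Z this has rank 8, with invariant factors (1,1,1,1,1,1,1,1).

Boundary ∂_2: C_2 → C_1 acts by ∂[p,q,r] = [q,r] − [p,r] + [p,q]. For instance
  ∂[v_1,v_6,v_8] = [v_6,v_8] − [v_1,v_8] + [v_1,v_6].
This gives a 11×1 integer matrix of rank 1; reducing to Smith normal form yields diagonal entries (1).

Computing H_k = (kernel of ∂_k) / (image of ∂_{k+1}):

  H_0: rank C_0 − rank ∂_1 = 9 − 8 = 1, and the invariant factors of ∂_1 are all 1, so H_0 = Z.
  H_1: rank ker ∂_1 − rank ∂_2 = (11 − 8) − 1 = 2, and the invariant factors of ∂_2 are all 1, so H_1 = Z^2.
  H_2: rank ker ∂_2 − rank ∂_3 = (1 − 1) − 0 = 0, and there is no ∂_3, so H_2 = 0.

H_0 ≅ Z,  H_1 ≅ Z^2,  H_2 = 0.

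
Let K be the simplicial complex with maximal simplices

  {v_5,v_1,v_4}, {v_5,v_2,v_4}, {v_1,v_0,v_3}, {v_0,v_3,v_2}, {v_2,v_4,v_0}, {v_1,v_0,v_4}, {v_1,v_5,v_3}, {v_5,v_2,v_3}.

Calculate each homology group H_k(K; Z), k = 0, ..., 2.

Fix the vertex order v_0 < v_1 < v_2 < v_3 < v_4 < v_5 and write every simplex with vertices in increasing order. Then dim K = 2 and the simplices of K are:

  0-simplices (6): [v_0], [v_1], [v_2], [v_3], [v_4], [v_5]
  1-simplices (12): [v_0,v_1], [v_0,v_2], [v_0,v_3], [v_0,v_4], [v_1,v_3], [v_1,v_4], [v_1,v_5], [v_2,v_3], [v_2,v_4], [v_2,v_5], [v_3,v_5], [v_4,v_5]
  2-simplices (8): [v_0,v_1,v_3], [v_0,v_1,v_4], [v_0,v_2,v_3], [v_0,v_2,v_4], [v_1,v_3,v_5], [v_1,v_4,v_5], [v_2,v_3,v_5], [v_2,v_4,v_5]

Hence C_0 ≅ Z^6, C_1 ≅ Z^12, C_2 ≅ Z^8.

Boundary ∂_1: C_1 → C_0 is given by ∂[p,q] = [q] − [p].
As a 6×12 matrix over Z this has rank 5, with invariant factors (1,1,1,1,1).

The boundary map ∂_2: C_2 → C_1 acts by ∂[p,q,r] = [q,r] − [p,r] + [p,q]. For instance
  ∂[v_2,v_3,v_5] = [v_3,v_5] − [v_2,v_5] + [v_2,v_3],
  ∂[v_0,v_2,v_3] = [v_2,v_3] − [v_0,v_3] + [v_0,v_2].
The resulting 12×8 matrix has rank 7, and its Smith normal form has invariant factors (1,1,1,1,1,1,1).

Computing H_k = (kernel of ∂_k) / (image of ∂_{k+1}):

  H_0: rank C_0 − rank ∂_1 = 6 − 5 = 1, and the invariant factors of ∂_1 are all 1, so H_0 ≅ Z.
  H_1: rank ker ∂_1 − rank ∂_2 = (12 − 5) − 7 = 0, and the invariant factors of ∂_2 are all 1, so H_1 ≅ 0.
  H_2: rank ker ∂_2 − rank ∂_3 = (8 − 7) − 0 = 1, and there is no ∂_3, so H_2 ≅ Z.

As a check, the Euler characteristic is 6 − 12 + 8 = 2, which agrees with 1 − 0 + 1 = 2.

H_0 = Z,  H_1 = 0,  H_2 = Z.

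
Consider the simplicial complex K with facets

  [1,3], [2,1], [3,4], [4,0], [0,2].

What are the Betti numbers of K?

Take the total order 0 < 1 < 2 < 3 < 4 on the vertex set. Then K (dimension 1) consists of the simplices:

  0-simplices (5): [0], [1], [2], [3], [4]
  1-simplices (5): [0,2], [0,4], [1,2], [1,3], [3,4]

Hence C_0 ≅ Z^5, C_1 ≅ Z^5.

∂_1: C_1 → C_0 is given by ∂[p,q] = [q] − [p]. For instance
  ∂[0,4] = [4] − [0].
The 5×5 boundary matrix has rank 4 and Smith normal form diag(1,1,1,1).

Reading off H_k = ker ∂_k / im ∂_{k+1}:

  H_0: rank C_0 − rank ∂_1 = 5 − 4 = 1, and the invariant factors of ∂_1 are all 1, so H_0 ≅ Z.
  H_1: rank ker ∂_1 − rank ∂_2 = (5 − 4) − 0 = 1, and there is no ∂_2, so H_1 ≅ Z.

Hence the Betti numbers are b_0 = 1, b_1 = 1.

b_0 = 1, b_1 = 1.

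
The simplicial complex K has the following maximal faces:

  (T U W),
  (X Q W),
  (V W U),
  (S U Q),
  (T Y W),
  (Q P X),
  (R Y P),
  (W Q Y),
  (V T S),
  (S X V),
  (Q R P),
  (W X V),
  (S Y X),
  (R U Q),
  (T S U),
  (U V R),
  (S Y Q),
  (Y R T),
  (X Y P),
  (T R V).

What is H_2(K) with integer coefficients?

Order the vertices as P < Q < R < S < T < U < V < W < X < Y. Listing each simplex with vertices in this order, K has dimension 2 with simplices:

  0-simplices (10): P, Q, R, S, T, U, V, W, X, Y
  1-simplices (30): PQ, PR, PX, PY, QR, QS, QU, QW, QX, QY, RT, RU, RV, RY, ST, SU, SV, SX, SY, TU, TV, TW, TY, UV, UW, VW, VX, WX, WY, XY
  2-simplices (20): PQR, PQX, PRY, PXY, QRU, QSU, QSY, QWX, QWY, RTV, RTY, RUV, STU, STV, SVX, SXY, TUW, TWY, UVW, VWX

Hence C_0 ≅ Z^10, C_1 ≅ Z^30, C_2 ≅ Z^20.

The boundary map ∂_1: C_1 → C_0 sends each edge [p,q] (with p < q) to q − p. For instance
  ∂XY = Y − X.
The 10×30 boundary matrix has rank 9 and Smith normal form diag(1,1,1,1,1,1,1,1,1).

The boundary map ∂_2: C_2 → C_1 acts by ∂[p,q,r] = [q,r] − [p,r] + [p,q]. For instance
  ∂PQR = QR − PR + PQ,
  ∂TWY = WY − TY + TW.
As a 30×20 matrix over Z this has rank 20, with invariant factors (1,1,1,1,1,1,1,1,1,1,1,1,1,1,1,1,1,1,1,2).

Computing H_k = (kernel of ∂_k) / (image of ∂_{k+1}):

  H_2: rank ker ∂_2 − rank ∂_3 = (20 − 20) − 0 = 0, and there is no ∂_3, so H_2 ≅ 0.

(K is a triangulation of the Klein bottle.)

H_2 = 0.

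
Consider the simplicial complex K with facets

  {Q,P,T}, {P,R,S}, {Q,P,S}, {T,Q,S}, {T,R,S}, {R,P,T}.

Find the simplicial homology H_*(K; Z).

H_0 ≅ Z,  H_1 = 0,  H_2 ≅ Z.

Take the total order P < Q < R < S < T on the vertex set. Then K (dimension 2) consists of the simplices:

  0-simplices (5): P, Q, R, S, T
  1-simplices (9): PQ, PR, PS, PT, QS, QT, RS, RT, ST
  2-simplices (6): PQS, PQT, PRS, PRT, QST, RST

so the chain groups are C_0 ≅ Z^5, C_1 ≅ Z^9, C_2 ≅ Z^6.

Boundary ∂_1: C_1 → C_0 sends each edge [p,q] (with p < q) to q − p. For instance
  ∂PR = R − P.
The resulting 5×9 matrix has rank 4, and its Smith normal form has invariant factors (1,1,1,1).

∂_2: C_2 → C_1 maps a triangle to the signed sum of its edges. For instance
  ∂RST = ST − RT + RS,
  ∂PQS = QS − PS + PQ.
The 9×6 boundary matrix has rank 5 and Smith normal form diag(1,1,1,1,1).

Now H_k = ker ∂_k / im ∂_{k+1}, so:

  H_0: rank C_0 − rank ∂_1 = 5 − 4 = 1, and the invariant factors of ∂_1 are all 1, so H_0 = Z.
  H_1: rank ker ∂_1 − rank ∂_2 = (9 − 4) − 5 = 0, and the invariant factors of ∂_2 are all 1, so H_1 = 0.
  H_2: rank ker ∂_2 − rank ∂_3 = (6 − 5) − 0 = 1, and there is no ∂_3, so H_2 = Z.

As a check, the Euler characteristic is 5 − 9 + 6 = 2, which agrees with 1 − 0 + 1 = 2.
(K is a triangulation of the 2-sphere S^2.)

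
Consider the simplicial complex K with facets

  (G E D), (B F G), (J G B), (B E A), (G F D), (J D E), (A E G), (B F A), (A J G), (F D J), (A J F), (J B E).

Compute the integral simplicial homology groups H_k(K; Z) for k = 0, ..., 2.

Fix the vertex order A < B < D < E < F < G < J and write every simplex with vertices in increasing order. Then dim K = 2 and the simplices of K are:

  0-simplices (7): A, B, D, E, F, G, J
  1-simplices (18): AB, AE, AF, AG, AJ, BE, BF, BG, BJ, DE, DF, DG, DJ, EG, EJ, FG, FJ, GJ
  2-simplices (12): ABE, ABF, AEG, AFJ, AGJ, BEJ, BFG, BGJ, DEG, DEJ, DFG, DFJ

Hence C_0 ≅ Z^7, C_1 ≅ Z^18, C_2 ≅ Z^12.

The boundary map ∂_1: C_1 → C_0 is given by ∂[p,q] = [q] − [p].
The resulting 7×18 matrix has rank 6, and its Smith normal form has invariant factors (1,1,1,1,1,1).

Boundary ∂_2: C_2 → C_1 sends each 2-simplex [p,q,r] to [q,r] − [p,r] + [p,q]. For instance
  ∂DFJ = FJ − DJ + DF,
  ∂DEG = EG − DG + DE.
This gives a 18×12 integer matrix of rank 12; reducing to Smith normal form yields diagonal entries (1,1,1,1,1,1,1,1,1,1,1,2).

Computing H_k = (kernel of ∂_k) / (image of ∂_{k+1}):

  H_0: rank C_0 − rank ∂_1 = 7 − 6 = 1, and the invariant factors of ∂_1 are all 1, so H_0 ≅ Z.
  H_1: rank ker ∂_1 − rank ∂_2 = (18 − 6) − 12 = 0, and ∂_2 has invariant factor 2 > 1, so H_1 ≅ Z/2.
  H_2: rank ker ∂_2 − rank ∂_3 = (12 − 12) − 0 = 0, and there is no ∂_3, so H_2 ≅ 0.

As a check, the Euler characteristic is 7 − 18 + 12 = 1, which agrees with 1 − 0 + 0 = 1.

H_0 = Z,  H_1 = Z/2,  H_2 = 0.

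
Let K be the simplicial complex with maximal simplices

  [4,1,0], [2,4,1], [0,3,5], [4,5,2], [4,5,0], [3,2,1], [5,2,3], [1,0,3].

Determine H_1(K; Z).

H_1 ≅ 0.

Take the total order 0 < 1 < 2 < 3 < 4 < 5 on the vertex set. Then K (dimension 2) consists of the simplices:

  0-simplices (6): [0], [1], [2], [3], [4], [5]
  1-simplices (12): [0,1], [0,3], [0,4], [0,5], [1,2], [1,3], [1,4], [2,3], [2,4], [2,5], [3,5], [4,5]
  2-simplices (8): [0,1,3], [0,1,4], [0,3,5], [0,4,5], [1,2,3], [1,2,4], [2,3,5], [2,4,5]

Hence C_0 ≅ Z^6, C_1 ≅ Z^12, C_2 ≅ Z^8.

Boundary ∂_1: C_1 → C_0 is given by ∂[p,q] = [q] − [p]. For instance
  ∂[0,5] = [5] − [0].
The resulting 6×12 matrix has rank 5, and its Smith normal form has invariant factors (1,1,1,1,1).

The boundary map ∂_2: C_2 → C_1 acts by ∂[p,q,r] = [q,r] − [p,r] + [p,q]. For instance
  ∂[0,1,4] = [1,4] − [0,4] + [0,1],
  ∂[1,2,4] = [2,4] − [1,4] + [1,2].
This gives a 12×8 integer matrix of rank 7; reducing to Smith normal form yields diagonal entries (1,1,1,1,1,1,1).

Computing H_k = (kernel of ∂_k) / (image of ∂_{k+1}):

  H_1: rank ker ∂_1 − rank ∂_2 = (12 − 5) − 7 = 0, and the invariant factors of ∂_2 are all 1, so H_1 ≅ 0.

(K is a triangulation of the 2-sphere S^2.)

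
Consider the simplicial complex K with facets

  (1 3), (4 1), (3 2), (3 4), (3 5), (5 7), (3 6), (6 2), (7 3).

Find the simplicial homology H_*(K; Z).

H_0 = Z,  H_1 = Z^3.

K has 7 vertices, 9 edges.
rank ∂_0 = 0, rank ∂_1 = 6 ⇒ b_0 = 7 − 0 − 6 = 1; all invariant factors of ∂_1 are 1 so no torsion. So H_0 ≅ Z.
rank ∂_1 = 6, rank ∂_2 = 0 ⇒ b_1 = 9 − 6 − 0 = 3. So H_1 ≅ Z^3.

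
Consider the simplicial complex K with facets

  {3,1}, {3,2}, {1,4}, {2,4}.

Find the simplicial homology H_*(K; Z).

H_0 = Z,  H_1 = Z.

K has 4 vertices, 4 edges.
rank ∂_0 = 0, rank ∂_1 = 3 ⇒ b_0 = 4 − 0 − 3 = 1; all invariant factors of ∂_1 are 1 so no torsion. So H_0 ≅ Z.
rank ∂_1 = 3, rank ∂_2 = 0 ⇒ b_1 = 4 − 3 − 0 = 1. So H_1 ≅ Z.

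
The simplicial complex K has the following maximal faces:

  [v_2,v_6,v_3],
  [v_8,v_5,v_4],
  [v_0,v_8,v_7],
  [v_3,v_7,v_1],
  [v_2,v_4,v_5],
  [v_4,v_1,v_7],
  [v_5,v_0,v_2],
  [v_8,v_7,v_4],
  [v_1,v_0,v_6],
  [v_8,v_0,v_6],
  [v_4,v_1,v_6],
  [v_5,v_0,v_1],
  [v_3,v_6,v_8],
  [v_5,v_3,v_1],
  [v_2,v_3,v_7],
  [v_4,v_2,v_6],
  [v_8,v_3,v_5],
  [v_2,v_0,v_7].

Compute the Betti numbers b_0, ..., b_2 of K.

Order the vertices as v_0 < v_1 < v_2 < v_3 < v_4 < v_5 < v_6 < v_7 < v_8. Listing each simplex with vertices in this order, K has dimension 2 with simplices:

  0-simplices (9): [v_0], [v_1], [v_2], [v_3], [v_4], [v_5], [v_6], [v_7], [v_8]
  1-simplices (27): (27 of them)
  2-simplices (18): (18 of them)

Hence C_0 ≅ Z^9, C_1 ≅ Z^27, C_2 ≅ Z^18.

∂_1: C_1 → C_0 is given by ∂[p,q] = [q] − [p]. For instance
  ∂[v_1,v_6] = [v_6] − [v_1].
The resulting 9×27 matrix has rank 8, and its Smith normal form has invariant factors (1,1,1,1,1,1,1,1).

Boundary ∂_2: C_2 → C_1 acts by ∂[p,q,r] = [q,r] − [p,r] + [p,q]. For instance
  ∂[v_1,v_4,v_7] = [v_4,v_7] − [v_1,v_7] + [v_1,v_4],
  ∂[v_2,v_4,v_5] = [v_4,v_5] − [v_2,v_5] + [v_2,v_4].
As a 27×18 matrix over Z this has rank 17, with invariant factors (1,1,1,1,1,1,1,1,1,1,1,1,1,1,1,1,1).

Reading off H_k = ker ∂_k / im ∂_{k+1}:

  H_0: rank C_0 − rank ∂_1 = 9 − 8 = 1, and the invariant factors of ∂_1 are all 1, so H_0 = Z.
  H_1: rank ker ∂_1 − rank ∂_2 = (27 − 8) − 17 = 2, and the invariant factors of ∂_2 are all 1, so H_1 = Z^2.
  H_2: rank ker ∂_2 − rank ∂_3 = (18 − 17) − 0 = 1, and there is no ∂_3, so H_2 = Z.

As a check, the Euler characteristic is 9 − 27 + 18 = 0, which agrees with 1 − 2 + 1 = 0.

Hence the Betti numbers are b_0 = 1, b_1 = 2, b_2 = 1.

b_0 = 1, b_1 = 2, b_2 = 1.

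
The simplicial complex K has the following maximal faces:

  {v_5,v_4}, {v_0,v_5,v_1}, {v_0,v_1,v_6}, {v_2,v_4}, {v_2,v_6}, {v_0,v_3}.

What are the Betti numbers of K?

b_0 = 1, b_1 = 1, b_2 = 0.

Fix the vertex order v_0 < v_1 < v_2 < v_3 < v_4 < v_5 < v_6 and write every simplex with vertices in increasing order. Then dim K = 2 and the simplices of K are:

  0-simplices (7): [v_0], [v_1], [v_2], [v_3], [v_4], [v_5], [v_6]
  1-simplices (9): [v_0,v_1], [v_0,v_3], [v_0,v_5], [v_0,v_6], [v_1,v_5], [v_1,v_6], [v_2,v_4], [v_2,v_6], [v_4,v_5]
  2-simplices (2): [v_0,v_1,v_5], [v_0,v_1,v_6]

Hence C_0 ≅ Z^7, C_1 ≅ Z^9, C_2 ≅ Z^2.

Boundary ∂_1: C_1 → C_0 is given by ∂[p,q] = [q] − [p]. For instance
  ∂[v_2,v_4] = [v_4] − [v_2].
As a 7×9 matrix over Z this has rank 6, with invariant factors (1,1,1,1,1,1).

∂_2: C_2 → C_1 acts by ∂[p,q,r] = [q,r] − [p,r] + [p,q]. For instance
  ∂[v_0,v_1,v_5] = [v_1,v_5] − [v_0,v_5] + [v_0,v_1],
  ∂[v_0,v_1,v_6] = [v_1,v_6] − [v_0,v_6] + [v_0,v_1].
As a 9×2 matrix over Z this has rank 2, with invariant factors (1,1).

From H_k ≅ ker(∂_k) / im(∂_{k+1}) we obtain:

  H_0: rank C_0 − rank ∂_1 = 7 − 6 = 1, and the invariant factors of ∂_1 are all 1, so H_0 = Z.
  H_1: rank ker ∂_1 − rank ∂_2 = (9 − 6) − 2 = 1, and the invariant factors of ∂_2 are all 1, so H_1 = Z.
  H_2: rank ker ∂_2 − rank ∂_3 = (2 − 2) − 0 = 0, and there is no ∂_3, so H_2 = 0.

Hence the Betti numbers are b_0 = 1, b_1 = 1, b_2 = 0.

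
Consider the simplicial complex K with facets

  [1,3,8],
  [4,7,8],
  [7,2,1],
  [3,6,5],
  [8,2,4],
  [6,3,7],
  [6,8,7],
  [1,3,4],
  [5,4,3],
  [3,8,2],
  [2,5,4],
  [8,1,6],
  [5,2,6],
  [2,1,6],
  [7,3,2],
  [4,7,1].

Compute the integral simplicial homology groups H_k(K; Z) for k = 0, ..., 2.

H_0 ≅ Z,  H_1 ≅ Z^2,  H_2 ≅ Z.

K has 8 vertices, 24 edges, 16 triangles.
rank ∂_0 = 0, rank ∂_1 = 7 ⇒ b_0 = 8 − 0 − 7 = 1; all invariant factors of ∂_1 are 1 so no torsion. So H_0 = Z.
rank ∂_1 = 7, rank ∂_2 = 15 ⇒ b_1 = 24 − 7 − 15 = 2; all invariant factors of ∂_2 are 1 so no torsion. So H_1 = Z^2.
rank ∂_2 = 15, rank ∂_3 = 0 ⇒ b_2 = 16 − 15 − 0 = 1. So H_2 = Z.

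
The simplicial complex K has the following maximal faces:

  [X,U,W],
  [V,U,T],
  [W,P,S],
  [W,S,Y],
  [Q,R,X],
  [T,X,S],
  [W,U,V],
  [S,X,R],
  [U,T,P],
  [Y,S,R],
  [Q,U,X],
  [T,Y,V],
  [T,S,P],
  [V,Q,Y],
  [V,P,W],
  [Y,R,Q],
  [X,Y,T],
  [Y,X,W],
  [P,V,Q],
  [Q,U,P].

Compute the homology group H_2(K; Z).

Order the vertices as P < Q < R < S < T < U < V < W < X < Y. Listing each simplex with vertices in this order, K has dimension 2 with simplices:

  0-simplices (10): P, Q, R, S, T, U, V, W, X, Y
  1-simplices (30): PQ, PS, PT, PU, PV, PW, QR, QU, QV, QX, QY, RS, RX, RY, ST, SW, SX, SY, TU, TV, TX, TY, UV, UW, UX, VW, VY, WX, WY, XY
  2-simplices (20): PQU, PQV, PST, PSW, PTU, PVW, QRX, QRY, QUX, QVY, RSX, RSY, STX, SWY, TUV, TVY, TXY, UVW, UWX, WXY

Hence C_0 ≅ Z^10, C_1 ≅ Z^30, C_2 ≅ Z^20.

Boundary ∂_1: C_1 → C_0 maps an edge to its endpoints' difference, ∂[p,q] = q − p. For instance
  ∂WX = X − W.
This gives a 10×30 integer matrix of rank 9; reducing to Smith normal form yields diagonal entries (1,1,1,1,1,1,1,1,1).

∂_2: C_2 → C_1 acts by ∂[p,q,r] = [q,r] − [p,r] + [p,q]. For instance
  ∂TXY = XY − TY + TX,
  ∂QRY = RY − QY + QR.
The 30×20 boundary matrix has rank 20 and Smith normal form diag(1,1,1,1,1,1,1,1,1,1,1,1,1,1,1,1,1,1,1,2).

Now H_k = ker ∂_k / im ∂_{k+1}, so:

  H_2: rank ker ∂_2 − rank ∂_3 = (20 − 20) − 0 = 0, and there is no ∂_3, so H_2 ≅ 0.

H_2 ≅ 0.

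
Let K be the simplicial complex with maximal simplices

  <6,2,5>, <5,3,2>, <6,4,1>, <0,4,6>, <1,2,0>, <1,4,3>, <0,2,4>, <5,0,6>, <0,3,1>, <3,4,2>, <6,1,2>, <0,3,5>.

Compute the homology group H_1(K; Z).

H_1 = Z/2.

Order the vertices as 0 < 1 < 2 < 3 < 4 < 5 < 6. Listing each simplex with vertices in this order, K has dimension 2 with simplices:

  0-simplices (7): [0], [1], [2], [3], [4], [5], [6]
  1-simplices (18): [0,1], [0,2], [0,3], [0,4], [0,5], [0,6], [1,2], [1,3], [1,4], [1,6], [2,3], [2,4], [2,5], [2,6], [3,4], [3,5], [4,6], [5,6]
  2-simplices (12): [0,1,2], [0,1,3], [0,2,4], [0,3,5], [0,4,6], [0,5,6], [1,2,6], [1,3,4], [1,4,6], [2,3,4], [2,3,5], [2,5,6]

Hence C_0 ≅ Z^7, C_1 ≅ Z^18, C_2 ≅ Z^12.

Boundary ∂_1: C_1 → C_0 sends each edge [p,q] (with p < q) to q − p.
The 7×18 boundary matrix has rank 6 and Smith normal form diag(1,1,1,1,1,1).

∂_2: C_2 → C_1 sends each 2-simplex [p,q,r] to [q,r] − [p,r] + [p,q]. For instance
  ∂[1,2,6] = [2,6] − [1,6] + [1,2],
  ∂[0,5,6] = [5,6] − [0,6] + [0,5].
The resulting 18×12 matrix has rank 12, and its Smith normal form has invariant factors (1,1,1,1,1,1,1,1,1,1,1,2).

Now H_k = ker ∂_k / im ∂_{k+1}, so:

  H_1: rank ker ∂_1 − rank ∂_2 = (18 − 6) − 12 = 0, and ∂_2 has invariant factor 2 > 1, so H_1 ≅ Z/2.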